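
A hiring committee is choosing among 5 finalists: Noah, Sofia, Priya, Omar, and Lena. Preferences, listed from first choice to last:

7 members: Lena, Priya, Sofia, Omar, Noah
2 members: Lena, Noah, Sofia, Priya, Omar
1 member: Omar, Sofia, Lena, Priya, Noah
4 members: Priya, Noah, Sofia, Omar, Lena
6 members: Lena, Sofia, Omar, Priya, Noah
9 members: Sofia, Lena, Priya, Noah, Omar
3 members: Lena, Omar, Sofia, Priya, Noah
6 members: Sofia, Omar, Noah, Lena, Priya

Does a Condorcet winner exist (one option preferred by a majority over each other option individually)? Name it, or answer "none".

Sofia vs Noah: 32–6 for Sofia.
Sofia vs Priya: 27–11 for Sofia.
Sofia vs Omar: 34–4 for Sofia.
Sofia vs Lena: 20–18 for Sofia.
Sofia beats every other option head-to-head.

Sofia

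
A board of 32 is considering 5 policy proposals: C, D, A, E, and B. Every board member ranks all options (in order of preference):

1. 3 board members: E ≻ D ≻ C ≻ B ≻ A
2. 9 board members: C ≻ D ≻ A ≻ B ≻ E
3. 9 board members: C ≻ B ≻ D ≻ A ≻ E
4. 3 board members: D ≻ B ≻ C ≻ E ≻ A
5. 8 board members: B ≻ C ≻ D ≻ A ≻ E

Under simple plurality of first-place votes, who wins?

C

First-place votes: C 18, D 3, A 0, E 3, B 8.
C has the most first-place votes.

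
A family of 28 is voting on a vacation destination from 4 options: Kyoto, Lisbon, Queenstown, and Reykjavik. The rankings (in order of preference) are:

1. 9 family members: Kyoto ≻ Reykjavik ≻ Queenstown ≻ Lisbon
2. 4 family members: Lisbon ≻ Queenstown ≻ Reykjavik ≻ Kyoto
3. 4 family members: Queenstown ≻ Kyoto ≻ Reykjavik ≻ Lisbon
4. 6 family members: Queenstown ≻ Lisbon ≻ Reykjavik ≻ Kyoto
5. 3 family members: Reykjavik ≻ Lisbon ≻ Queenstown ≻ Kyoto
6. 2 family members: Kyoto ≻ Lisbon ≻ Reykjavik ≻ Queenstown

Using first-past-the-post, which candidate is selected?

First-place votes: Kyoto 11, Lisbon 4, Queenstown 10, Reykjavik 3.
Kyoto has the most first-place votes.

Kyoto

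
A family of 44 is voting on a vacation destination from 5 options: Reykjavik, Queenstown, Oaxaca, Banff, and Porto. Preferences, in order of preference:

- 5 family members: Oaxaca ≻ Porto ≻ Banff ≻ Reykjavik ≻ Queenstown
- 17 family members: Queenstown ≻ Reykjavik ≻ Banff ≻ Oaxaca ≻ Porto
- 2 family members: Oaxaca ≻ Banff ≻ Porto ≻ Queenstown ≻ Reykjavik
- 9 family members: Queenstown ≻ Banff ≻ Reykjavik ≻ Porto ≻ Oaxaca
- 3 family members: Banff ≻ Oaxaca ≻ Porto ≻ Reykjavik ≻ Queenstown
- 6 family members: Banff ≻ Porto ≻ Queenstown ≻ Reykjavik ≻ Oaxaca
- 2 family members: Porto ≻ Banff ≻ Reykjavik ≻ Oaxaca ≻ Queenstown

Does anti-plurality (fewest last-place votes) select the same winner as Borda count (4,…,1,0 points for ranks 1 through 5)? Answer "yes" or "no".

Anti-plurality — last-place votes: Reykjavik 2, Queenstown 10, Oaxaca 15, Banff 0, Porto 17. Winner: Banff.
Borda — scores: Reykjavik 87, Queenstown 118, Oaxaca 56, Banff 119, Porto 60. Winner: Banff.
The two methods agree.

yes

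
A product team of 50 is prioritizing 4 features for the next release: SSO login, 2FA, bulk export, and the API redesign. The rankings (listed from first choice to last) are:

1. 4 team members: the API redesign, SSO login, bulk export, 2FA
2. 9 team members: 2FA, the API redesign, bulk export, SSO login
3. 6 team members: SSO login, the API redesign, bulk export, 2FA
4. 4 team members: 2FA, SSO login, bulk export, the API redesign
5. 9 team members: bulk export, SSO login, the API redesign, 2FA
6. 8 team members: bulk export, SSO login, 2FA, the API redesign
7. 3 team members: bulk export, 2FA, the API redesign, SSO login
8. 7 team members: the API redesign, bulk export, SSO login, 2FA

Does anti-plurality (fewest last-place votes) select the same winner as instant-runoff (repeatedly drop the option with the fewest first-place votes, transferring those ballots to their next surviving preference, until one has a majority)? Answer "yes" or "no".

Anti-plurality — last-place votes: SSO login 12, 2FA 26, bulk export 0, the API redesign 12. Winner: bulk export.
Instant-runoff — R1 SSO login 6, 2FA 13, bulk export 20, the API redesign 11 (SSO login out); R2 2FA 13, bulk export 20, the API redesign 17 (2FA out); R3 bulk export 24, the API redesign 26 (the API redesign winner). Winner: the API redesign.
The two methods disagree.

no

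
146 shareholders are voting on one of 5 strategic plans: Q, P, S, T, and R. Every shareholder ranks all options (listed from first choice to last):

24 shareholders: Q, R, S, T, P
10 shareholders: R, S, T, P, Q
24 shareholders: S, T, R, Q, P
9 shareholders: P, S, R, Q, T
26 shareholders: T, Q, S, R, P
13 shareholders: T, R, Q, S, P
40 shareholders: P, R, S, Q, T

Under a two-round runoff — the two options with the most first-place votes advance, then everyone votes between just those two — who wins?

T

Round 1 first-place votes: Q 24, P 49, S 24, T 39, R 10.
P and T advance.
Runoff: P is preferred to T by 49 voters; T by 97.
T wins the runoff.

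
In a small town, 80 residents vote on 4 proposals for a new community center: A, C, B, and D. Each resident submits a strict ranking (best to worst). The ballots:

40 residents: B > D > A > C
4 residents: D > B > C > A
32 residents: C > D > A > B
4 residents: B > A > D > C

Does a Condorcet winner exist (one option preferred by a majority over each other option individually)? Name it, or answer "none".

B

B vs A: 48–32 for B.
B vs C: 48–32 for B.
B vs D: 44–36 for B.
B beats every other option head-to-head.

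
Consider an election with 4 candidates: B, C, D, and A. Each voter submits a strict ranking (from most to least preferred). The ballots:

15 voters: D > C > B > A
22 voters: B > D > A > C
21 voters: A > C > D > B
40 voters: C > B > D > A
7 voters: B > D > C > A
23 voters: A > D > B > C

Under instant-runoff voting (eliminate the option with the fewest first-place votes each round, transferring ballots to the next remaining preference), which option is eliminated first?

D

Round 1: B 29, C 40, D 15, A 44. Eliminate D.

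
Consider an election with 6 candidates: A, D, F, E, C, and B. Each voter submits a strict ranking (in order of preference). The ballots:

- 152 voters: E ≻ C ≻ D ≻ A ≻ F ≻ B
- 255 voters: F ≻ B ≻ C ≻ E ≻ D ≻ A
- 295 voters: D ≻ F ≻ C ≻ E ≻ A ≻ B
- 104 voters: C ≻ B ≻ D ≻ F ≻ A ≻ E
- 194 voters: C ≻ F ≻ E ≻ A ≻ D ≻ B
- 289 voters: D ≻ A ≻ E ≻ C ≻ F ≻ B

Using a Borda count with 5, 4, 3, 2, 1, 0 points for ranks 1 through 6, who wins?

C

A: 152·2 + 255·0 + 295·1 + 104·1 + 194·2 + 289·4 = 2247
D: 152·3 + 255·1 + 295·5 + 104·3 + 194·1 + 289·5 = 4137
F: 152·1 + 255·5 + 295·4 + 104·2 + 194·4 + 289·1 = 3880
E: 152·5 + 255·2 + 295·2 + 104·0 + 194·3 + 289·3 = 3309
C: 152·4 + 255·3 + 295·3 + 104·5 + 194·5 + 289·2 = 4326
B: 152·0 + 255·4 + 295·0 + 104·4 + 194·0 + 289·0 = 1436
C has the highest Borda score (4326).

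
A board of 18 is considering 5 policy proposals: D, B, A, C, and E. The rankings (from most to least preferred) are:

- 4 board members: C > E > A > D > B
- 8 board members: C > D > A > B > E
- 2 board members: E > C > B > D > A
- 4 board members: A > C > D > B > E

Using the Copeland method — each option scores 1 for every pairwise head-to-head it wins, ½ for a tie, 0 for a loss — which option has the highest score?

D: beats B, A, and E; loses to C → score 3.
B: beats E; loses to D, A, and C → score 1.
A: beats B and E; loses to D and C → score 2.
C: beats D, B, A, and E → score 4.
E: loses to D, B, A, and C → score 0.
C has the best pairwise record.

C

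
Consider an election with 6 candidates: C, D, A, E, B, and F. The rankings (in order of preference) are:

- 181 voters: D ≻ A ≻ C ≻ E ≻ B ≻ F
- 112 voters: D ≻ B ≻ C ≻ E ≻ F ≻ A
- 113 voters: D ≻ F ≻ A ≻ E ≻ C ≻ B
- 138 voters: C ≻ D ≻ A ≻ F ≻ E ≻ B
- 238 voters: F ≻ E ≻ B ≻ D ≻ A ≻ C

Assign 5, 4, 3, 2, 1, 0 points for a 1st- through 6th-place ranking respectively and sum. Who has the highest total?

C: 181·3 + 112·3 + 113·1 + 138·5 + 238·0 = 1682
D: 181·5 + 112·5 + 113·5 + 138·4 + 238·2 = 3058
A: 181·4 + 112·0 + 113·3 + 138·3 + 238·1 = 1715
E: 181·2 + 112·2 + 113·2 + 138·1 + 238·4 = 1902
B: 181·1 + 112·4 + 113·0 + 138·0 + 238·3 = 1343
F: 181·0 + 112·1 + 113·4 + 138·2 + 238·5 = 2030
D has the highest Borda score (3058).

D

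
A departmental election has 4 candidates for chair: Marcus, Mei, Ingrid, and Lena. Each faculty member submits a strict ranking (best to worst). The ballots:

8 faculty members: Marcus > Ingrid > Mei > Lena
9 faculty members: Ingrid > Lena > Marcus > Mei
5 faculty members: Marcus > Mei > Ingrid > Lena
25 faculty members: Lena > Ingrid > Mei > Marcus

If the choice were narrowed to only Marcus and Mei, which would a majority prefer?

Mei

Voters preferring Marcus to Mei: 22; preferring Mei to Marcus: 25.
Mei wins the head-to-head.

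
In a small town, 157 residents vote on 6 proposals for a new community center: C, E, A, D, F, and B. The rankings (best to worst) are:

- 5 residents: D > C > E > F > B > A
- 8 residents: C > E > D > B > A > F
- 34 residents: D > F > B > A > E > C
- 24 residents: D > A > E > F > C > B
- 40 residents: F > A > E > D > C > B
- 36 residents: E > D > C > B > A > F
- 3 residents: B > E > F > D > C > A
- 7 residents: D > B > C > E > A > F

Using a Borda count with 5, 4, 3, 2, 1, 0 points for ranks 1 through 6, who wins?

C: 5·4 + 8·5 + 34·0 + 24·1 + 40·1 + 36·3 + 3·1 + 7·3 = 256
E: 5·3 + 8·4 + 34·1 + 24·3 + 40·3 + 36·5 + 3·4 + 7·2 = 479
A: 5·0 + 8·1 + 34·2 + 24·4 + 40·4 + 36·1 + 3·0 + 7·1 = 375
D: 5·5 + 8·3 + 34·5 + 24·5 + 40·2 + 36·4 + 3·2 + 7·5 = 604
F: 5·2 + 8·0 + 34·4 + 24·2 + 40·5 + 36·0 + 3·3 + 7·0 = 403
B: 5·1 + 8·2 + 34·3 + 24·0 + 40·0 + 36·2 + 3·5 + 7·4 = 238
D has the highest Borda score (604).

D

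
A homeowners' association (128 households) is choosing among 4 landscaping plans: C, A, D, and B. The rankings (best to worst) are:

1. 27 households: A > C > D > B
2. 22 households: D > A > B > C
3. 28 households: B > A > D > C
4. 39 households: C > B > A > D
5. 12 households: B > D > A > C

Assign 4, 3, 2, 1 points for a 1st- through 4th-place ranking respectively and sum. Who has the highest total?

C: 27·3 + 22·1 + 28·1 + 39·4 + 12·1 = 299
A: 27·4 + 22·3 + 28·3 + 39·2 + 12·2 = 360
D: 27·2 + 22·4 + 28·2 + 39·1 + 12·3 = 273
B: 27·1 + 22·2 + 28·4 + 39·3 + 12·4 = 348
A has the highest Borda score (360).

A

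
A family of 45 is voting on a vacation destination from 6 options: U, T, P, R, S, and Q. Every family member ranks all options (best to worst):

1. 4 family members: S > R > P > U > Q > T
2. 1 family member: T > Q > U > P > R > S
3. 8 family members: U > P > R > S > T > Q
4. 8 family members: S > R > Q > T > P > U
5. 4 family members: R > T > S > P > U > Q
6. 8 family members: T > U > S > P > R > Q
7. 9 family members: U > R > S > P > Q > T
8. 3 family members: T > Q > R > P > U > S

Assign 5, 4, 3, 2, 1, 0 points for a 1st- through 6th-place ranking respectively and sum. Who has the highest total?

R

U: 4·2 + 1·3 + 8·5 + 8·0 + 4·1 + 8·4 + 9·5 + 3·1 = 135
T: 4·0 + 1·5 + 8·1 + 8·2 + 4·4 + 8·5 + 9·0 + 3·5 = 100
P: 4·3 + 1·2 + 8·4 + 8·1 + 4·2 + 8·2 + 9·2 + 3·2 = 102
R: 4·4 + 1·1 + 8·3 + 8·4 + 4·5 + 8·1 + 9·4 + 3·3 = 146
S: 4·5 + 1·0 + 8·2 + 8·5 + 4·3 + 8·3 + 9·3 + 3·0 = 139
Q: 4·1 + 1·4 + 8·0 + 8·3 + 4·0 + 8·0 + 9·1 + 3·4 = 53
R has the highest Borda score (146).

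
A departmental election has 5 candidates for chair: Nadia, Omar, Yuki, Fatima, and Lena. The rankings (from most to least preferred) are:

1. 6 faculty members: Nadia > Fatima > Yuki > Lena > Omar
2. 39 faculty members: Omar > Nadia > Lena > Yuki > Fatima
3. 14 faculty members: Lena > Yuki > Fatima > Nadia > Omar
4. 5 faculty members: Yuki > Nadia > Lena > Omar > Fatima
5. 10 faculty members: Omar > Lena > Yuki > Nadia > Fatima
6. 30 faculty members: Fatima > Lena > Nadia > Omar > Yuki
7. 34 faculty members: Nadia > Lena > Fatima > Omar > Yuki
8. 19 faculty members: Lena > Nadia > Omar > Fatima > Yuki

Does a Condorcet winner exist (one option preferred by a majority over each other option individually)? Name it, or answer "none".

Nadia vs Omar: 108–49 for Nadia.
Nadia vs Yuki: 128–29 for Nadia.
Nadia vs Fatima: 113–44 for Nadia.
Nadia vs Lena: 84–73 for Nadia.
Nadia beats every other option head-to-head.

Nadia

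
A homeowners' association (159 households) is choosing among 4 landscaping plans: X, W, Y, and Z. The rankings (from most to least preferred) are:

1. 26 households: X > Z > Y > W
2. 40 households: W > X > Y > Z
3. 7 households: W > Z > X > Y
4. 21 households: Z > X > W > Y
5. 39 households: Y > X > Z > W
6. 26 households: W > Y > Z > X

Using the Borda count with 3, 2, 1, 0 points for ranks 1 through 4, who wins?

X: 26·3 + 40·2 + 7·1 + 21·2 + 39·2 + 26·0 = 285
W: 26·0 + 40·3 + 7·3 + 21·1 + 39·0 + 26·3 = 240
Y: 26·1 + 40·1 + 7·0 + 21·0 + 39·3 + 26·2 = 235
Z: 26·2 + 40·0 + 7·2 + 21·3 + 39·1 + 26·1 = 194
X has the highest Borda score (285).

X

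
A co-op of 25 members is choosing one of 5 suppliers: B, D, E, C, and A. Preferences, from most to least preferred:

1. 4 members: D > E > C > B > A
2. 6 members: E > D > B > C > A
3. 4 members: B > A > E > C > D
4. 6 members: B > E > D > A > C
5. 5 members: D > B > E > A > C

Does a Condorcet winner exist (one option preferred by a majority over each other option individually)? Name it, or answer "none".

Checking pairwise contests:
D beats B 15–10.
E beats D 16–9.
B beats E 15–10.
B beats C 21–4.
B beats A 25–0.
Every option loses at least one head-to-head, so there is no Condorcet winner.

none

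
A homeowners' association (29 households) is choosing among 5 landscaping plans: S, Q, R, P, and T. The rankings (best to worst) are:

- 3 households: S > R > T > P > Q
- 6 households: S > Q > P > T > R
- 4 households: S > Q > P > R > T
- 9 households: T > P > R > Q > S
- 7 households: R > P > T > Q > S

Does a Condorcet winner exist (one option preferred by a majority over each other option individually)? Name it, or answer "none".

P vs S: 16–13 for P.
P vs Q: 19–10 for P.
P vs R: 19–10 for P.
P vs T: 17–12 for P.
P beats every other option head-to-head.

P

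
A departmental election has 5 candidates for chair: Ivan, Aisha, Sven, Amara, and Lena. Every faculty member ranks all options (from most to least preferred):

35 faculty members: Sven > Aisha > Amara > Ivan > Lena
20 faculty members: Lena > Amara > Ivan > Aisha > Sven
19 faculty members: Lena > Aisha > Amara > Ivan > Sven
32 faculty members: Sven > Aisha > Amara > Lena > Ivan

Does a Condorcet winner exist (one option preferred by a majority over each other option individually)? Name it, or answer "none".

Sven

Sven vs Ivan: 67–39 for Sven.
Sven vs Aisha: 67–39 for Sven.
Sven vs Amara: 67–39 for Sven.
Sven vs Lena: 67–39 for Sven.
Sven beats every other option head-to-head.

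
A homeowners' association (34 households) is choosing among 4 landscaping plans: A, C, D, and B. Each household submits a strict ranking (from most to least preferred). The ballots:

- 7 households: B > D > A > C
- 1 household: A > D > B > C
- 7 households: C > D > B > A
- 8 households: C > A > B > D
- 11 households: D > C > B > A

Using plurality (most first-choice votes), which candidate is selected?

First-place votes: A 1, C 15, D 11, B 7.
C has the most first-place votes.

C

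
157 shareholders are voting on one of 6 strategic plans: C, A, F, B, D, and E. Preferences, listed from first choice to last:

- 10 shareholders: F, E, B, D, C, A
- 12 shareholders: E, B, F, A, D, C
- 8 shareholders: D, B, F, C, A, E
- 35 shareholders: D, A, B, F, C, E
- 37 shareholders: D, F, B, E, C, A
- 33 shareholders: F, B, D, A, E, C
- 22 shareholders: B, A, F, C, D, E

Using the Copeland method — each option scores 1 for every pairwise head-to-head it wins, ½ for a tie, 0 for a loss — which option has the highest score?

D

C: loses to A, F, B, D, and E → score 0.
A: beats C and E; loses to F, B, and D → score 2.
F: beats C, A, B, and E; loses to D → score 4.
B: beats C, A, and E; loses to F and D → score 3.
D: beats C, A, F, B, and E → score 5.
E: beats C; loses to A, F, B, and D → score 1.
D has the best pairwise record.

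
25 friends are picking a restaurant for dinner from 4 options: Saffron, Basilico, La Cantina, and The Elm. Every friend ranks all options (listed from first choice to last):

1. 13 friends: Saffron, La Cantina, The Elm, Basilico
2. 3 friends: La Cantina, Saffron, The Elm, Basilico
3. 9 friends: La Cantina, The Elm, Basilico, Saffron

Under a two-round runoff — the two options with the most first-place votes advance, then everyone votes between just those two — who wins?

Round 1 first-place votes: Saffron 13, Basilico 0, La Cantina 12, The Elm 0.
Saffron and La Cantina advance.
Runoff: Saffron is preferred to La Cantina by 13 voters; La Cantina by 12.
Saffron wins the runoff.

Saffron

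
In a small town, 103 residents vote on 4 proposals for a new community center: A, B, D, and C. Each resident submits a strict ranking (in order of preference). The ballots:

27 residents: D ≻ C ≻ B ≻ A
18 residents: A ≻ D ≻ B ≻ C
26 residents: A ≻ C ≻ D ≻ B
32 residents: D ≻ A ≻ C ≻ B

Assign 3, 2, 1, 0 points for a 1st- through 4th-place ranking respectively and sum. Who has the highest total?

D

A: 27·0 + 18·3 + 26·3 + 32·2 = 196
B: 27·1 + 18·1 + 26·0 + 32·0 = 45
D: 27·3 + 18·2 + 26·1 + 32·3 = 239
C: 27·2 + 18·0 + 26·2 + 32·1 = 138
D has the highest Borda score (239).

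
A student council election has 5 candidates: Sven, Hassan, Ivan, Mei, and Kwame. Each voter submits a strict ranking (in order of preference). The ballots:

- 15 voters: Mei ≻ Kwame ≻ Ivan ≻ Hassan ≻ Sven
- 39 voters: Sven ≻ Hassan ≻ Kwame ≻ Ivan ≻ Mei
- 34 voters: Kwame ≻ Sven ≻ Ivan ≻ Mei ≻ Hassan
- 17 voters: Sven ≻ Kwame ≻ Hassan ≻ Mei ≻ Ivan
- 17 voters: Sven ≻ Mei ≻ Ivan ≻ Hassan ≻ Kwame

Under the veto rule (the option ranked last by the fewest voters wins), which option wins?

Sven

Last-place votes: Sven 15, Hassan 34, Ivan 17, Mei 39, Kwame 17.
Sven is ranked last by the fewest voters, so Sven wins.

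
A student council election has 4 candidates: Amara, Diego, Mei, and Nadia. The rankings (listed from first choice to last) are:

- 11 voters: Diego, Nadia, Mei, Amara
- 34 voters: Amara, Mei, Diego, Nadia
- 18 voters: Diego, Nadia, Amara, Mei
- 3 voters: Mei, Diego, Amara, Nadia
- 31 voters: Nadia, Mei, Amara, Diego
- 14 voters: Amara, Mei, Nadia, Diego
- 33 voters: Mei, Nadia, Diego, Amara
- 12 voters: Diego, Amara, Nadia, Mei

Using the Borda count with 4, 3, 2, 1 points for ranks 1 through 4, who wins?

Mei

Amara: 11·1 + 34·4 + 18·2 + 3·2 + 31·2 + 14·4 + 33·1 + 12·3 = 376
Diego: 11·4 + 34·2 + 18·4 + 3·3 + 31·1 + 14·1 + 33·2 + 12·4 = 352
Mei: 11·2 + 34·3 + 18·1 + 3·4 + 31·3 + 14·3 + 33·4 + 12·1 = 433
Nadia: 11·3 + 34·1 + 18·3 + 3·1 + 31·4 + 14·2 + 33·3 + 12·2 = 399
Mei has the highest Borda score (433).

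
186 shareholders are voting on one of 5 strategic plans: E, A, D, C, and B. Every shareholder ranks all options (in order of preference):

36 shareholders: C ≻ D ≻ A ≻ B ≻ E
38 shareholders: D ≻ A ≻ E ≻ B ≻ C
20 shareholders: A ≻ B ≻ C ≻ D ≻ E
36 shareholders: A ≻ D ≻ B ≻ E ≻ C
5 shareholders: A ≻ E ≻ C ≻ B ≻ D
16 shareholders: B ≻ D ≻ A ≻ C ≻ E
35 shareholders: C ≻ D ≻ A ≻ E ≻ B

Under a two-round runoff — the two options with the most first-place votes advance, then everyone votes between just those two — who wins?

A

Round 1 first-place votes: E 0, A 61, D 38, C 71, B 16.
C and A advance.
Runoff: C is preferred to A by 71 voters; A by 115.
A wins the runoff.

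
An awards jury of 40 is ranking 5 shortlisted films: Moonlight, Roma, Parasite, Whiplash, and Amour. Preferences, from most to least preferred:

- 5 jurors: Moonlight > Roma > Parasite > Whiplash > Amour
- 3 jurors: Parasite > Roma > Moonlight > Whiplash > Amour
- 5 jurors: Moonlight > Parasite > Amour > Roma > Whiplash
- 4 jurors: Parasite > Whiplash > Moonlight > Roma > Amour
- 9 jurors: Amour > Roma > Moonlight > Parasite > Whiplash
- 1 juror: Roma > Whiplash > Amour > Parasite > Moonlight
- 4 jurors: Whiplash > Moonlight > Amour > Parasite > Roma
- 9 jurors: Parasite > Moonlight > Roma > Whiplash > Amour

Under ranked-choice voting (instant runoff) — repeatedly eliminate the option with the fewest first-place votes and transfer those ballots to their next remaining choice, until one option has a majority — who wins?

Moonlight

Round 1: Moonlight 10, Roma 1, Parasite 16, Whiplash 4, Amour 9. Eliminate Roma.
Round 2: Moonlight 10, Parasite 16, Whiplash 5, Amour 9. Eliminate Whiplash.
Round 3: Moonlight 14, Parasite 16, Amour 10. Eliminate Amour.
Round 4: Moonlight 23, Parasite 17. Moonlight has a majority.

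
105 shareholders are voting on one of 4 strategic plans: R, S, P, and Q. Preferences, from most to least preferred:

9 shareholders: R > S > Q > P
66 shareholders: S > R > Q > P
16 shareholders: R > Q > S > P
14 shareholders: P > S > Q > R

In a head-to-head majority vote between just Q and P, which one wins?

Q

Voters preferring Q to P: 91; preferring P to Q: 14.
Q wins the head-to-head.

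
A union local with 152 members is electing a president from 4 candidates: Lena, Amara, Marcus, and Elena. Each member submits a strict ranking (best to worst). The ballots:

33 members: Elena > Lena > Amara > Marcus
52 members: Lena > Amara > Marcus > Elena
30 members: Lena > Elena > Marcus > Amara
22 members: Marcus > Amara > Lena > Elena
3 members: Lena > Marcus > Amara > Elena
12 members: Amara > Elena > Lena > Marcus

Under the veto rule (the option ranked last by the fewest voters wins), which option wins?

Lena

Last-place votes: Lena 0, Amara 30, Marcus 45, Elena 77.
Lena is ranked last by the fewest voters, so Lena wins.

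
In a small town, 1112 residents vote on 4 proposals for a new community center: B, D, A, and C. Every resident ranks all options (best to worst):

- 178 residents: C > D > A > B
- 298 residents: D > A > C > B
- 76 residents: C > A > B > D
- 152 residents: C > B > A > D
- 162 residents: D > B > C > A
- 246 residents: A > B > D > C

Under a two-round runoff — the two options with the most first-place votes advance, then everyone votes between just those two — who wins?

Round 1 first-place votes: B 0, D 460, A 246, C 406.
D and C advance.
Runoff: D is preferred to C by 706 voters; C by 406.
D wins the runoff.

D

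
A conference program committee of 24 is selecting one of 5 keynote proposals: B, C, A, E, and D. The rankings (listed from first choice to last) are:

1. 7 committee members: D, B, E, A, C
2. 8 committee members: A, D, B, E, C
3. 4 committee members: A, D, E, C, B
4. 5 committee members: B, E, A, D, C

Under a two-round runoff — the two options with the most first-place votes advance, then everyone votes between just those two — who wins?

A

Round 1 first-place votes: B 5, C 0, A 12, E 0, D 7.
A and D advance.
Runoff: A is preferred to D by 17 voters; D by 7.
A wins the runoff.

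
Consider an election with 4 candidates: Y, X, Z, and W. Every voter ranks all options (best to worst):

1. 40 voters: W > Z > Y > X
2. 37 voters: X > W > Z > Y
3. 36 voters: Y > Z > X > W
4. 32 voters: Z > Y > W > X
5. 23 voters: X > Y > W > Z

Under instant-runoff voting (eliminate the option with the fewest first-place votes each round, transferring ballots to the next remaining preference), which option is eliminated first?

Round 1: Y 36, X 60, Z 32, W 40. Eliminate Z.

Z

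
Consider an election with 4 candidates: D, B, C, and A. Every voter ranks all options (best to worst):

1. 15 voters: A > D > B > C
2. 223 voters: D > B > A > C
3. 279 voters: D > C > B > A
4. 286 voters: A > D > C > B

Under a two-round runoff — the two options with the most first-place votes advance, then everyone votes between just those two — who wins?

Round 1 first-place votes: D 502, B 0, C 0, A 301.
D and A advance.
Runoff: D is preferred to A by 502 voters; A by 301.
D wins the runoff.

D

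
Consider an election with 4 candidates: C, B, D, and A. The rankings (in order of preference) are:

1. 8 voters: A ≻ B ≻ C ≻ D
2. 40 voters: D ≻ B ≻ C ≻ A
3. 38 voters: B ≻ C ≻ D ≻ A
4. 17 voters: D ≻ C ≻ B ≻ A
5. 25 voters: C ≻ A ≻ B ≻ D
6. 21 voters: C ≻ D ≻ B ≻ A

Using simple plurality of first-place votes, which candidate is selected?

First-place votes: C 46, B 38, D 57, A 8.
D has the most first-place votes.

D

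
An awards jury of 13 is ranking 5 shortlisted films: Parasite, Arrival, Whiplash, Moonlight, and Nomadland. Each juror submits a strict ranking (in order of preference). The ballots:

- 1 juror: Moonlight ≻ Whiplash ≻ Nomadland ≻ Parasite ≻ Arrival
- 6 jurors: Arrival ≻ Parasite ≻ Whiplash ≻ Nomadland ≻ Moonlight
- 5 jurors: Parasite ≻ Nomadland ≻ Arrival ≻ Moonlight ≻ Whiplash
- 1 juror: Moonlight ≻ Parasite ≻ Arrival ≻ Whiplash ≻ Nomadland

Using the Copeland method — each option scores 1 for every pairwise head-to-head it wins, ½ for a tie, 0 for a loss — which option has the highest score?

Parasite: beats Arrival, Whiplash, Moonlight, and Nomadland → score 4.
Arrival: beats Whiplash, Moonlight, and Nomadland; loses to Parasite → score 3.
Whiplash: beats Nomadland; loses to Parasite, Arrival, and Moonlight → score 1.
Moonlight: beats Whiplash; loses to Parasite, Arrival, and Nomadland → score 1.
Nomadland: beats Moonlight; loses to Parasite, Arrival, and Whiplash → score 1.
Parasite has the best pairwise record.

Parasite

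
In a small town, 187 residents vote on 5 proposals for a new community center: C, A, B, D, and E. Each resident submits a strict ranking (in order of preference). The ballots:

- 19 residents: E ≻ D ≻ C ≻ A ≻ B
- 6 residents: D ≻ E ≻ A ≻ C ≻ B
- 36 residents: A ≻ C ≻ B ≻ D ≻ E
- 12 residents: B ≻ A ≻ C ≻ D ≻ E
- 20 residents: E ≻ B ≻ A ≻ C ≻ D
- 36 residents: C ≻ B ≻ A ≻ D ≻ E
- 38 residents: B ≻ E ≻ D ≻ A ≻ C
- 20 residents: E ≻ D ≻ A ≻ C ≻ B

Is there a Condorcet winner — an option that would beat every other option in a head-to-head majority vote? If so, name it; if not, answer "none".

Checking pairwise contests:
A beats C 132–55.
B beats A 106–81.
C beats B 117–70.
C beats D 104–83.
B beats E 122–65.
Every option loses at least one head-to-head, so there is no Condorcet winner.

none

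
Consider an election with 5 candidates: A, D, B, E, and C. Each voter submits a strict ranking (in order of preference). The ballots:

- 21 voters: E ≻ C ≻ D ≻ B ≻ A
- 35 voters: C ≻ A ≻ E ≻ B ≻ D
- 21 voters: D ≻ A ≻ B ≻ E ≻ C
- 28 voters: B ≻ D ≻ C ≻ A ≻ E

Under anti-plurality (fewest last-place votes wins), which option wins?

Last-place votes: A 21, D 35, B 0, E 28, C 21.
B is ranked last by the fewest voters, so B wins.

B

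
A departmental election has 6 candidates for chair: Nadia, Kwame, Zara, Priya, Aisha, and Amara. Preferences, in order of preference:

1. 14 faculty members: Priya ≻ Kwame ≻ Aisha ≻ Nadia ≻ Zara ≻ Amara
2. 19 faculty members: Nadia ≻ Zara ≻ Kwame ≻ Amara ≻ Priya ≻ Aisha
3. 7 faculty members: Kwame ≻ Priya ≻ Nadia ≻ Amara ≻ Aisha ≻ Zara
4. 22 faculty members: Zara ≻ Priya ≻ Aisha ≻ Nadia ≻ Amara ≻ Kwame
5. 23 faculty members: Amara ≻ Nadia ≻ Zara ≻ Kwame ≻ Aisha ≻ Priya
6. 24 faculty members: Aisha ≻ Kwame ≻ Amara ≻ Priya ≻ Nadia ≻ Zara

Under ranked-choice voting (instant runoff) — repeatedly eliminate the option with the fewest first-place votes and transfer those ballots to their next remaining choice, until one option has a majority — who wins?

Round 1: Nadia 19, Kwame 7, Zara 22, Priya 14, Aisha 24, Amara 23. Eliminate Kwame.
Round 2: Nadia 19, Zara 22, Priya 21, Aisha 24, Amara 23. Eliminate Nadia.
Round 3: Zara 41, Priya 21, Aisha 24, Amara 23. Eliminate Priya.
Round 4: Zara 41, Aisha 38, Amara 30. Eliminate Amara.
Round 5: Zara 64, Aisha 45. Zara has a majority.

Zara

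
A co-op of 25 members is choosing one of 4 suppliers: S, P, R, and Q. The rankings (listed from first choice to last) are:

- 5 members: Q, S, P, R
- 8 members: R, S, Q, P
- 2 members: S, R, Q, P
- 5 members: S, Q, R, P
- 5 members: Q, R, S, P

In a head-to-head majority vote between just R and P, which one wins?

Voters preferring R to P: 20; preferring P to R: 5.
R wins the head-to-head.

R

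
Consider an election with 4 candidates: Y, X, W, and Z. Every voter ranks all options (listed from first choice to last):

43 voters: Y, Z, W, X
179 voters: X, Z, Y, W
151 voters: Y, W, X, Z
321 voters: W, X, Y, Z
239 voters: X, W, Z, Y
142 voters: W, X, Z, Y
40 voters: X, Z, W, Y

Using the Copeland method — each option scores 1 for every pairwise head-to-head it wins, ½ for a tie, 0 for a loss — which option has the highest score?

Y: loses to X, W, and Z → score 0.
X: beats Y and Z; loses to W → score 2.
W: beats Y, X, and Z → score 3.
Z: beats Y; loses to X and W → score 1.
W has the best pairwise record.

W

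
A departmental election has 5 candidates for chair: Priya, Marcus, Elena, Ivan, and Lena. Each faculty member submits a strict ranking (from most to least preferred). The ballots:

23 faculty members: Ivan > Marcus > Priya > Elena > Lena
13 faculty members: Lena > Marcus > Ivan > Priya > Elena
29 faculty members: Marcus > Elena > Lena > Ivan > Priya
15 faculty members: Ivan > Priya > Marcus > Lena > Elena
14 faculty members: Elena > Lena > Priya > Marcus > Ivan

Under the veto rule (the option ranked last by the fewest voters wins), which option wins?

Marcus

Last-place votes: Priya 29, Marcus 0, Elena 28, Ivan 14, Lena 23.
Marcus is ranked last by the fewest voters, so Marcus wins.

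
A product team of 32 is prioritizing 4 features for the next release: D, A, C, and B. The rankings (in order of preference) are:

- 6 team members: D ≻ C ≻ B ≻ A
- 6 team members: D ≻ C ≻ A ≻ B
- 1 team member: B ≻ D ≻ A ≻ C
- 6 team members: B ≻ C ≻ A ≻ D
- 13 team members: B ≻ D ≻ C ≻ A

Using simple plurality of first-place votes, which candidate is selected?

First-place votes: D 12, A 0, C 0, B 20.
B has the most first-place votes.

B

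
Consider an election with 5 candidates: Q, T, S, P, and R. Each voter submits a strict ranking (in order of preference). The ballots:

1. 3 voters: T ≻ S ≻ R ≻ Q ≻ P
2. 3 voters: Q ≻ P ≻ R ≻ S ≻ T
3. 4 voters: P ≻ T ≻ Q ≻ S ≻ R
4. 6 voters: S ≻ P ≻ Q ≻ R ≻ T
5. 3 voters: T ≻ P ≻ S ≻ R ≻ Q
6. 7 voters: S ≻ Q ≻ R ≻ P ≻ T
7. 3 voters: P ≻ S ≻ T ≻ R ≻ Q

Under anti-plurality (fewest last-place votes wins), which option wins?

S

Last-place votes: Q 6, T 16, S 0, P 3, R 4.
S is ranked last by the fewest voters, so S wins.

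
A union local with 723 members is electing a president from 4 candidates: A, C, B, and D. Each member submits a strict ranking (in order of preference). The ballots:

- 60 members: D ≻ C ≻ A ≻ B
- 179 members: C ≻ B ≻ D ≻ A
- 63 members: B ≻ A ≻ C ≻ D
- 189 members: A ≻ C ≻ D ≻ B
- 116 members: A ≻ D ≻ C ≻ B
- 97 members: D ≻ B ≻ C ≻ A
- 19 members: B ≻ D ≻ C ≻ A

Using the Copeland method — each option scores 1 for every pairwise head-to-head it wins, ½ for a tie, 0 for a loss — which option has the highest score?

A

A: beats C, B, and D → score 3.
C: beats B and D; loses to A → score 2.
B: loses to A, C, and D → score 0.
D: beats B; loses to A and C → score 1.
A has the best pairwise record.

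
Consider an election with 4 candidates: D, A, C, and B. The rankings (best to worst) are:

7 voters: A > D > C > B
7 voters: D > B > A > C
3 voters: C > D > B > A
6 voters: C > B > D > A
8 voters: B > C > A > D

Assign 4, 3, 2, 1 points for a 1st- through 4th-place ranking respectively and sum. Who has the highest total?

B

D: 7·3 + 7·4 + 3·3 + 6·2 + 8·1 = 78
A: 7·4 + 7·2 + 3·1 + 6·1 + 8·2 = 67
C: 7·2 + 7·1 + 3·4 + 6·4 + 8·3 = 81
B: 7·1 + 7·3 + 3·2 + 6·3 + 8·4 = 84
B has the highest Borda score (84).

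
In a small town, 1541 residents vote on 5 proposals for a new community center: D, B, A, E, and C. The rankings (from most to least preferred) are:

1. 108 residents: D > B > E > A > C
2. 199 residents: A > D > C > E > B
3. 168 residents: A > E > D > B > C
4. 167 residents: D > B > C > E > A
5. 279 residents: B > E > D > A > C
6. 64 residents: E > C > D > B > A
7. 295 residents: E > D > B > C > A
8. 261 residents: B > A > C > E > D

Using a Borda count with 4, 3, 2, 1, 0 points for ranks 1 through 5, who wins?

B

D: 108·4 + 199·3 + 168·2 + 167·4 + 279·2 + 64·2 + 295·3 + 261·0 = 3604
B: 108·3 + 199·0 + 168·1 + 167·3 + 279·4 + 64·1 + 295·2 + 261·4 = 3807
A: 108·1 + 199·4 + 168·4 + 167·0 + 279·1 + 64·0 + 295·0 + 261·3 = 2638
E: 108·2 + 199·1 + 168·3 + 167·1 + 279·3 + 64·4 + 295·4 + 261·1 = 3620
C: 108·0 + 199·2 + 168·0 + 167·2 + 279·0 + 64·3 + 295·1 + 261·2 = 1741
B has the highest Borda score (3807).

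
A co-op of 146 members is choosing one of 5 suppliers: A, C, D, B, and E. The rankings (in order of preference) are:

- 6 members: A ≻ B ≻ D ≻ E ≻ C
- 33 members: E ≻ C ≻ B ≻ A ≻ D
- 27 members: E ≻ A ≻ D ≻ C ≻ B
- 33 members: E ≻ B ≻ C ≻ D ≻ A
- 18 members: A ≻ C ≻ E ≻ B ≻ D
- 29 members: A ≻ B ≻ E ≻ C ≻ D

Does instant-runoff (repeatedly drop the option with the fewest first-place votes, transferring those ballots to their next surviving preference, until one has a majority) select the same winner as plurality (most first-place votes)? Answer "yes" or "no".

Instant-runoff — R1 A 53, C 0, D 0, B 0, E 93 (E winner). Winner: E.
Plurality — first-place votes: A 53, C 0, D 0, B 0, E 93. Winner: E.
The two methods agree.

yes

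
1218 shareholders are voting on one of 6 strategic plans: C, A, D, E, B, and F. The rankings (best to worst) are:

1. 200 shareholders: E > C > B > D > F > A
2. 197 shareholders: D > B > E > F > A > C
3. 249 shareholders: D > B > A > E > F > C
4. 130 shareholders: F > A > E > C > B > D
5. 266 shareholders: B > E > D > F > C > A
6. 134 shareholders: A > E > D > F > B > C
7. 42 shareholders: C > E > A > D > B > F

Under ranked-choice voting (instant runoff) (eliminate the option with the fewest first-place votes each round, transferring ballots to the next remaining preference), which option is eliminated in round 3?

Round 1: C 42, A 134, D 446, E 200, B 266, F 130. Eliminate C.
Round 2: A 134, D 446, E 242, B 266, F 130. Eliminate F.
Round 3: A 264, D 446, E 242, B 266. Eliminate E.

E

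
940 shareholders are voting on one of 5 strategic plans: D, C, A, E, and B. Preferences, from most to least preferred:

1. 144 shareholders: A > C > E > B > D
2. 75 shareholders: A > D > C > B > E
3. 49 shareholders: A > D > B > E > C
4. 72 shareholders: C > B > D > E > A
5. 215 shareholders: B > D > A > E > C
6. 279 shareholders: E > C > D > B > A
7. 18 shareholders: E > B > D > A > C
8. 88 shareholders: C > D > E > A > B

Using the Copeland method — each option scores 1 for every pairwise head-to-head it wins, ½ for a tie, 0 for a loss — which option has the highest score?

D: beats A, E, and B; loses to C → score 3.
C: beats D and B; loses to A and E → score 2.
A: beats C and E; loses to D and B → score 2.
E: beats C and B; loses to D and A → score 2.
B: beats A; loses to D, C, and E → score 1.
D has the best pairwise record.

D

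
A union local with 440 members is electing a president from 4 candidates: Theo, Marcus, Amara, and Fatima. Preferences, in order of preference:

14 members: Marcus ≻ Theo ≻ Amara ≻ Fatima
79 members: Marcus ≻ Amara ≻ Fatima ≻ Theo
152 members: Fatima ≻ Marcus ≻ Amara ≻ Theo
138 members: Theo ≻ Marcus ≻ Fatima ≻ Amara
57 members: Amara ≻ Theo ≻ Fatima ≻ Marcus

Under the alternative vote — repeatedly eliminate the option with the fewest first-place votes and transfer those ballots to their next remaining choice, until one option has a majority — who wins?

Round 1: Theo 138, Marcus 93, Amara 57, Fatima 152. Eliminate Amara.
Round 2: Theo 195, Marcus 93, Fatima 152. Eliminate Marcus.
Round 3: Theo 209, Fatima 231. Fatima has a majority.

Fatima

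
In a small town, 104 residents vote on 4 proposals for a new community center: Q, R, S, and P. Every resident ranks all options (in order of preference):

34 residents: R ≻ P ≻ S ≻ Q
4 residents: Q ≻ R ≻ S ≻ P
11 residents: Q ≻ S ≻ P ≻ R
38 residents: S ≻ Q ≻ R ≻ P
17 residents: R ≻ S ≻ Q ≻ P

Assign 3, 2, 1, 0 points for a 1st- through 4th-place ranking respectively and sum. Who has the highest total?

Q: 34·0 + 4·3 + 11·3 + 38·2 + 17·1 = 138
R: 34·3 + 4·2 + 11·0 + 38·1 + 17·3 = 199
S: 34·1 + 4·1 + 11·2 + 38·3 + 17·2 = 208
P: 34·2 + 4·0 + 11·1 + 38·0 + 17·0 = 79
S has the highest Borda score (208).

S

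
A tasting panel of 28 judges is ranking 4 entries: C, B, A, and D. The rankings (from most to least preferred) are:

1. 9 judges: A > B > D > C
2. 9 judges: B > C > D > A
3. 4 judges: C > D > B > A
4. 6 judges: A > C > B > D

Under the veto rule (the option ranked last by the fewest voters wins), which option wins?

Last-place votes: C 9, B 0, A 13, D 6.
B is ranked last by the fewest voters, so B wins.

B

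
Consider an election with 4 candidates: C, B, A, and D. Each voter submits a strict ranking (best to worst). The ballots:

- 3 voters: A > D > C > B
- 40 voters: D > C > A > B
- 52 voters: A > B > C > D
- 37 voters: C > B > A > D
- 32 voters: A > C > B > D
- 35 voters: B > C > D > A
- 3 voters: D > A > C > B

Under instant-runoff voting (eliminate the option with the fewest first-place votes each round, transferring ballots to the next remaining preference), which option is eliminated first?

Round 1: C 37, B 35, A 87, D 43. Eliminate B.

B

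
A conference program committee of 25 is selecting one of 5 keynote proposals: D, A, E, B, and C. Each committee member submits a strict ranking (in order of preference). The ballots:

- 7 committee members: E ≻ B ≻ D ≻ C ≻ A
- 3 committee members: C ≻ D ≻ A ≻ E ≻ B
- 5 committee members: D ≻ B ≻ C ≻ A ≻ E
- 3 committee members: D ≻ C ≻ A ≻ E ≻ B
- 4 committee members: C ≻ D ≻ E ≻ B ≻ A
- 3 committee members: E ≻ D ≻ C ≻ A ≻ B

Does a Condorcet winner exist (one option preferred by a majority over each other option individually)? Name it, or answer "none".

D vs A: 25–0 for D.
D vs E: 15–10 for D.
D vs B: 18–7 for D.
D vs C: 18–7 for D.
D beats every other option head-to-head.

D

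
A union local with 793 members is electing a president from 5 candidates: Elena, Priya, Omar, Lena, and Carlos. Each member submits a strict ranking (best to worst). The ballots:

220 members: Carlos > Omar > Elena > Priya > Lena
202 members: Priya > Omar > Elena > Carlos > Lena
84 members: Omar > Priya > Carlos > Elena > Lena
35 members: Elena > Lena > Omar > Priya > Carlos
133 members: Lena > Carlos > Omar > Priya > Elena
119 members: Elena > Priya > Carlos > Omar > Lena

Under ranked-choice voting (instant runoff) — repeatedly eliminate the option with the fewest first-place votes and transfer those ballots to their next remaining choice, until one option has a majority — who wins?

Priya

Round 1: Elena 154, Priya 202, Omar 84, Lena 133, Carlos 220. Eliminate Omar.
Round 2: Elena 154, Priya 286, Lena 133, Carlos 220. Eliminate Lena.
Round 3: Elena 154, Priya 286, Carlos 353. Eliminate Elena.
Round 4: Priya 440, Carlos 353. Priya has a majority.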